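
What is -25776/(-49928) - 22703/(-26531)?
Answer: 227172305/165579971 ≈ 1.3720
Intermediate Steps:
-25776/(-49928) - 22703/(-26531) = -25776*(-1/49928) - 22703*(-1/26531) = 3222/6241 + 22703/26531 = 227172305/165579971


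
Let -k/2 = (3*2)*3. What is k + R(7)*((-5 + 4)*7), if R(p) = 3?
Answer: -57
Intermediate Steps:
k = -36 (k = -2*3*2*3 = -12*3 = -2*18 = -36)
k + R(7)*((-5 + 4)*7) = -36 + 3*((-5 + 4)*7) = -36 + 3*(-1*7) = -36 + 3*(-7) = -36 - 21 = -57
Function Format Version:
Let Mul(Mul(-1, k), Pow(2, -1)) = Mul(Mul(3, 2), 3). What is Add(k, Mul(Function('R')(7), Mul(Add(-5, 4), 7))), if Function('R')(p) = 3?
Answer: -57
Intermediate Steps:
k = -36 (k = Mul(-2, Mul(Mul(3, 2), 3)) = Mul(-2, Mul(6, 3)) = Mul(-2, 18) = -36)
Add(k, Mul(Function('R')(7), Mul(Add(-5, 4), 7))) = Add(-36, Mul(3, Mul(Add(-5, 4), 7))) = Add(-36, Mul(3, Mul(-1, 7))) = Add(-36, Mul(3, -7)) = Add(-36, -21) = -57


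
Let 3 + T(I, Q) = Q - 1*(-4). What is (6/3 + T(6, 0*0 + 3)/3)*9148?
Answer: 91480/3 ≈ 30493.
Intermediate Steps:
T(I, Q) = 1 + Q (T(I, Q) = -3 + (Q - 1*(-4)) = -3 + (Q + 4) = -3 + (4 + Q) = 1 + Q)
(6/3 + T(6, 0*0 + 3)/3)*9148 = (6/3 + (1 + (0*0 + 3))/3)*9148 = (6*(⅓) + (1 + (0 + 3))*(⅓))*9148 = (2 + (1 + 3)*(⅓))*9148 = (2 + 4*(⅓))*9148 = (2 + 4/3)*9148 = (10/3)*9148 = 91480/3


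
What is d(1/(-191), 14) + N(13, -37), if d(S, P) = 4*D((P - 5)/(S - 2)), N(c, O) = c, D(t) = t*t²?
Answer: -19587947305/56181887 ≈ -348.65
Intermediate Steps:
D(t) = t³
d(S, P) = 4*(-5 + P)³/(-2 + S)³ (d(S, P) = 4*((P - 5)/(S - 2))³ = 4*((-5 + P)/(-2 + S))³ = 4*((-5 + P)³/(-2 + S)³) = 4*(-5 + P)³/(-2 + S)³)
d(1/(-191), 14) + N(13, -37) = 4*(-5 + 14)³/(-2 + 1/(-191))³ + 13 = 4*9³/(-2 - 1/191)³ + 13 = 4*729/(-383/191)³ + 13 = 4*729*(-6967871/56181887) + 13 = -20318311836/56181887 + 13 = -19587947305/56181887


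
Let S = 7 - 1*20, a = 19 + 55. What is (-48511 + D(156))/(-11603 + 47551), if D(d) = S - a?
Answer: -2209/1634 ≈ -1.3519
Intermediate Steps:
a = 74
S = -13 (S = 7 - 20 = -13)
D(d) = -87 (D(d) = -13 - 1*74 = -13 - 74 = -87)
(-48511 + D(156))/(-11603 + 47551) = (-48511 - 87)/(-11603 + 47551) = -48598/35948 = -48598*1/35948 = -2209/1634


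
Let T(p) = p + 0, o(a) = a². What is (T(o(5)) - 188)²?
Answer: 26569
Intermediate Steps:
T(p) = p
(T(o(5)) - 188)² = (5² - 188)² = (25 - 188)² = (-163)² = 26569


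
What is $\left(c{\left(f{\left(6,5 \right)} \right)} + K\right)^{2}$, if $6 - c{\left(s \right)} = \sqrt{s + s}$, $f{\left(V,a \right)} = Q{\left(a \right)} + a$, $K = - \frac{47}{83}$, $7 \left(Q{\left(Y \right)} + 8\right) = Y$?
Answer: $\frac{1203359}{48223} - \frac{3608 i \sqrt{14}}{581} \approx 24.954 - 23.236 i$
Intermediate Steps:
$Q{\left(Y \right)} = -8 + \frac{Y}{7}$
$K = - \frac{47}{83}$ ($K = \left(-47\right) \frac{1}{83} = - \frac{47}{83} \approx -0.56627$)
$f{\left(V,a \right)} = -8 + \frac{8 a}{7}$ ($f{\left(V,a \right)} = \left(-8 + \frac{a}{7}\right) + a = -8 + \frac{8 a}{7}$)
$c{\left(s \right)} = 6 - \sqrt{2} \sqrt{s}$ ($c{\left(s \right)} = 6 - \sqrt{s + s} = 6 - \sqrt{2 s} = 6 - \sqrt{2} \sqrt{s}$)
$\left(c{\left(f{\left(6,5 \right)} \right)} + K\right)^{2} = \left(\left(6 - \sqrt{2} \sqrt{-8 + \frac{8}{7} \cdot 5}\right) - \frac{47}{83}\right)^{2} = \left(\left(6 - \sqrt{2} \sqrt{-8 + \frac{40}{7}}\right) - \frac{47}{83}\right)^{2} = \left(\left(6 - \sqrt{2} \sqrt{- \frac{16}{7}}\right) - \frac{47}{83}\right)^{2} = \left(\left(6 - \sqrt{2} \frac{4 i \sqrt{7}}{7}\right) - \frac{47}{83}\right)^{2} = \left(\left(6 - \frac{4 i \sqrt{14}}{7}\right) - \frac{47}{83}\right)^{2} = \left(\frac{451}{83} - \frac{4 i \sqrt{14}}{7}\right)^{2}$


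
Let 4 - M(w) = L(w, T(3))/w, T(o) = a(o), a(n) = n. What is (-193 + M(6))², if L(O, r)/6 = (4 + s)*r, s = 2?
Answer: 42849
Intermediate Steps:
T(o) = o
L(O, r) = 36*r (L(O, r) = 6*((4 + 2)*r) = 6*(6*r) = 36*r)
M(w) = 4 - 108/w (M(w) = 4 - 36*3/w = 4 - 108/w)
(-193 + M(6))² = (-193 + (4 - 108/6))² = (-193 + (4 - 108*⅙))² = (-193 + (4 - 18))² = (-193 - 14)² = (-207)² = 42849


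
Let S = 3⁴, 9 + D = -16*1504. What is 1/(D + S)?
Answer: -1/23992 ≈ -4.1681e-5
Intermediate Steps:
D = -24073 (D = -9 - 16*1504 = -9 - 24064 = -24073)
S = 81
1/(D + S) = 1/(-24073 + 81) = 1/(-23992) = -1/23992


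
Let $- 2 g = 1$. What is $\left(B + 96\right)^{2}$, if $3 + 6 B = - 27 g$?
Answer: $\frac{152881}{16} \approx 9555.1$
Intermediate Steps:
$g = - \frac{1}{2}$ ($g = \left(- \frac{1}{2}\right) 1 = - \frac{1}{2} \approx -0.5$)
$B = \frac{7}{4}$ ($B = - \frac{1}{2} + \frac{\left(-27\right) \left(- \frac{1}{2}\right)}{6} = - \frac{1}{2} + \frac{1}{6} \cdot \frac{27}{2} = - \frac{1}{2} + \frac{9}{4} = \frac{7}{4} \approx 1.75$)
$\left(B + 96\right)^{2} = \left(\frac{7}{4} + 96\right)^{2} = \left(\frac{391}{4}\right)^{2} = \frac{152881}{16}$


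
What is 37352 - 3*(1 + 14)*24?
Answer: 36272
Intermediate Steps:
37352 - 3*(1 + 14)*24 = 37352 - 3*15*24 = 37352 - 45*24 = 37352 - 1*1080 = 37352 - 1080 = 36272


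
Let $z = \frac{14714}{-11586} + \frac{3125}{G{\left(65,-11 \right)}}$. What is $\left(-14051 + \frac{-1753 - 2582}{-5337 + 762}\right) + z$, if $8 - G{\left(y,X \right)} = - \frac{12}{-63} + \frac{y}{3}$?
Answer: $- \frac{2446848784706}{171385905} \approx -14277.0$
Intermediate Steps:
$G{\left(y,X \right)} = \frac{164}{21} - \frac{y}{3}$ ($G{\left(y,X \right)} = 8 - \left(- \frac{12}{-63} + \frac{y}{3}\right) = 8 - \left(\left(-12\right) \left(- \frac{1}{63}\right) + y \frac{1}{3}\right) = 8 - \left(\frac{4}{21} + \frac{y}{3}\right) = \frac{164}{21} - \frac{y}{3}$)
$z = - \frac{127435504}{561921}$ ($z = \frac{14714}{-11586} + \frac{3125}{\frac{164}{21} - \frac{65}{3}} = 14714 \left(- \frac{1}{11586}\right) + \frac{3125}{\frac{164}{21} - \frac{65}{3}} = - \frac{7357}{5793} + \frac{3125}{- \frac{97}{7}} = - \frac{7357}{5793} + 3125 \left(- \frac{7}{97}\right) = - \frac{7357}{5793} - \frac{21875}{97} = - \frac{127435504}{561921} \approx -226.79$)
$\left(-14051 + \frac{-1753 - 2582}{-5337 + 762}\right) + z = \left(-14051 + \frac{-1753 - 2582}{-5337 + 762}\right) - \frac{127435504}{561921} = \left(-14051 - \frac{4335}{-4575}\right) - \frac{127435504}{561921} = \left(-14051 - - \frac{289}{305}\right) - \frac{127435504}{561921} = \left(-14051 + \frac{289}{305}\right) - \frac{127435504}{561921} = - \frac{4285266}{305} - \frac{127435504}{561921} = - \frac{2446848784706}{171385905}$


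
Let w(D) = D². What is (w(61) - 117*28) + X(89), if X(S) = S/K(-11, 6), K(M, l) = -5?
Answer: 2136/5 ≈ 427.20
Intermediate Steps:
X(S) = -S/5 (X(S) = S/(-5) = S*(-⅕) = -S/5)
(w(61) - 117*28) + X(89) = (61² - 117*28) - ⅕*89 = (3721 - 3276) - 89/5 = 445 - 89/5 = 2136/5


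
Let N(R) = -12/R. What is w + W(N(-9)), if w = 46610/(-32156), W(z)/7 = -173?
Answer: -19493763/16078 ≈ -1212.4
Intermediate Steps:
W(z) = -1211 (W(z) = 7*(-173) = -1211)
w = -23305/16078 (w = 46610*(-1/32156) = -23305/16078 ≈ -1.4495)
w + W(N(-9)) = -23305/16078 - 1211 = -19493763/16078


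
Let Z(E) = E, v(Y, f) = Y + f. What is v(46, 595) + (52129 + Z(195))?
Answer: 52965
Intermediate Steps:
v(46, 595) + (52129 + Z(195)) = (46 + 595) + (52129 + 195) = 641 + 52324 = 52965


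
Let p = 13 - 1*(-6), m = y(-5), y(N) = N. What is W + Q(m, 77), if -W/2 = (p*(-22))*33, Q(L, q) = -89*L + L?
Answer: 28028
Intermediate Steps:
m = -5
Q(L, q) = -88*L
p = 19 (p = 13 + 6 = 19)
W = 27588 (W = -2*19*(-22)*33 = -(-836)*33 = -2*(-13794) = 27588)
W + Q(m, 77) = 27588 - 88*(-5) = 27588 + 440 = 28028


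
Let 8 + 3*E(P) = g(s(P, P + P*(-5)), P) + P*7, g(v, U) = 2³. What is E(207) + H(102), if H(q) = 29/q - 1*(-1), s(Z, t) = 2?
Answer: 49397/102 ≈ 484.28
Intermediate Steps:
g(v, U) = 8
H(q) = 1 + 29/q (H(q) = 29/q + 1 = 1 + 29/q)
E(P) = 7*P/3 (E(P) = -8/3 + (8 + P*7)/3 = -8/3 + (8 + 7*P)/3 = -8/3 + (8/3 + 7*P/3) = 7*P/3)
E(207) + H(102) = (7/3)*207 + (29 + 102)/102 = 483 + (1/102)*131 = 483 + 131/102 = 49397/102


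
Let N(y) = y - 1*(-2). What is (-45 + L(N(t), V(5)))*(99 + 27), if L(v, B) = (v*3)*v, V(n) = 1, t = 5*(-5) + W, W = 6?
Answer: 103572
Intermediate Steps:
t = -19 (t = 5*(-5) + 6 = -25 + 6 = -19)
N(y) = 2 + y (N(y) = y + 2 = 2 + y)
L(v, B) = 3*v² (L(v, B) = (3*v)*v = 3*v²)
(-45 + L(N(t), V(5)))*(99 + 27) = (-45 + 3*(2 - 19)²)*(99 + 27) = (-45 + 3*(-17)²)*126 = (-45 + 3*289)*126 = (-45 + 867)*126 = 822*126 = 103572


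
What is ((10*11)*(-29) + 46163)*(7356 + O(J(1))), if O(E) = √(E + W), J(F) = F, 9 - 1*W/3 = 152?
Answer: 316109388 + 85946*I*√107 ≈ 3.1611e+8 + 8.8903e+5*I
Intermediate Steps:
W = -429 (W = 27 - 3*152 = 27 - 456 = -429)
O(E) = √(-429 + E) (O(E) = √(E - 429) = √(-429 + E))
((10*11)*(-29) + 46163)*(7356 + O(J(1))) = ((10*11)*(-29) + 46163)*(7356 + √(-429 + 1)) = (110*(-29) + 46163)*(7356 + √(-428)) = (-3190 + 46163)*(7356 + 2*I*√107) = 42973*(7356 + 2*I*√107) = 316109388 + 85946*I*√107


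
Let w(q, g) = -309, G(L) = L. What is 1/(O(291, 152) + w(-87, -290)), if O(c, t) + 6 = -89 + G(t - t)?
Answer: -1/404 ≈ -0.0024752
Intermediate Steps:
O(c, t) = -95 (O(c, t) = -6 + (-89 + (t - t)) = -6 + (-89 + 0) = -6 - 89 = -95)
1/(O(291, 152) + w(-87, -290)) = 1/(-95 - 309) = 1/(-404) = -1/404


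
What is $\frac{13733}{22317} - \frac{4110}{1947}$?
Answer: $- \frac{21661573}{14483733} \approx -1.4956$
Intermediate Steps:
$\frac{13733}{22317} - \frac{4110}{1947} = 13733 \cdot \frac{1}{22317} - \frac{1370}{649} = \frac{13733}{22317} - \frac{1370}{649} = - \frac{21661573}{14483733}$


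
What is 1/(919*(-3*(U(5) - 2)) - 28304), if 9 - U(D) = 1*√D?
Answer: -47603/2228040364 - 2757*√5/2228040364 ≈ -2.4132e-5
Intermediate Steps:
U(D) = 9 - √D
1/(919*(-3*(U(5) - 2)) - 28304) = 1/(919*(-3*((9 - √5) - 2)) - 28304) = 1/(919*(-3*(7 - √5)) - 28304) = 1/(919*(-21 + 3*√5) - 28304) = 1/((-19299 + 2757*√5) - 28304) = 1/(-47603 + 2757*√5)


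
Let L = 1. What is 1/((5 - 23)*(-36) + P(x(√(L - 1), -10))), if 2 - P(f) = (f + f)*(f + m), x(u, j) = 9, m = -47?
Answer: 1/1334 ≈ 0.00074963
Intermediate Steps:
P(f) = 2 - 2*f*(-47 + f) (P(f) = 2 - (f + f)*(f - 47) = 2 - 2*f*(-47 + f))
1/((5 - 23)*(-36) + P(x(√(L - 1), -10))) = 1/((5 - 23)*(-36) + (2 - 2*9² + 94*9)) = 1/(-18*(-36) + (2 - 2*81 + 846)) = 1/(648 + (2 - 162 + 846)) = 1/(648 + 686) = 1/1334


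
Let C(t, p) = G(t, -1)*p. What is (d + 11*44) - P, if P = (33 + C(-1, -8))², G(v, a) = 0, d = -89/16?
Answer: -9769/16 ≈ -610.56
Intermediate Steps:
d = -89/16 (d = -89*1/16 = -89/16 ≈ -5.5625)
C(t, p) = 0 (C(t, p) = 0*p = 0)
P = 1089 (P = (33 + 0)² = 33² = 1089)
(d + 11*44) - P = (-89/16 + 11*44) - 1*1089 = (-89/16 + 484) - 1089 = 7655/16 - 1089 = -9769/16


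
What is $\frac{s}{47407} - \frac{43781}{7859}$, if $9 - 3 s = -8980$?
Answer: $- \frac{6155933050}{1117714839} \approx -5.5076$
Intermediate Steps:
$s = \frac{8989}{3}$ ($s = 3 - - \frac{8980}{3} = 3 + \frac{8980}{3} = \frac{8989}{3} \approx 2996.3$)
$\frac{s}{47407} - \frac{43781}{7859} = \frac{8989}{3 \cdot 47407} - \frac{43781}{7859} = \frac{8989}{3} \cdot \frac{1}{47407} - \frac{43781}{7859} = \frac{8989}{142221} - \frac{43781}{7859} = - \frac{6155933050}{1117714839}$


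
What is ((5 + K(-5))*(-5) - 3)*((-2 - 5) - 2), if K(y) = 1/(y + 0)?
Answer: 243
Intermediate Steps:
K(y) = 1/y
((5 + K(-5))*(-5) - 3)*((-2 - 5) - 2) = ((5 + 1/(-5))*(-5) - 3)*((-2 - 5) - 2) = ((5 - ⅕)*(-5) - 3)*(-7 - 2) = ((24/5)*(-5) - 3)*(-9) = (-24 - 3)*(-9) = -27*(-9) = 243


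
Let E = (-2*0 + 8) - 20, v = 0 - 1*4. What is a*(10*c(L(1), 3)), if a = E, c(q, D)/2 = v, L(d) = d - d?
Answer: 960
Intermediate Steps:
L(d) = 0
v = -4 (v = 0 - 4 = -4)
c(q, D) = -8 (c(q, D) = 2*(-4) = -8)
E = -12 (E = (0 + 8) - 20 = 8 - 20 = -12)
a = -12
a*(10*c(L(1), 3)) = -120*(-8) = -12*(-80) = 960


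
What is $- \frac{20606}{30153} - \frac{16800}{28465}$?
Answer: $- \frac{218624038}{171661029} \approx -1.2736$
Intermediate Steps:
$- \frac{20606}{30153} - \frac{16800}{28465} = \left(-20606\right) \frac{1}{30153} - \frac{3360}{5693} = - \frac{20606}{30153} - \frac{3360}{5693} = - \frac{218624038}{171661029}$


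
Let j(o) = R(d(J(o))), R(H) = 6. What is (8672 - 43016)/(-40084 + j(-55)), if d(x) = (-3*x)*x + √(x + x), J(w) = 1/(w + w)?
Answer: 17172/20039 ≈ 0.85693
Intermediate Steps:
J(w) = 1/(2*w)
d(x) = -3*x² + √2*√x (d(x) = -3*x² + √(2*x) = -3*x² + √2*√x)
j(o) = 6
(8672 - 43016)/(-40084 + j(-55)) = (8672 - 43016)/(-40084 + 6) = -34344/(-40078) = -34344*(-1/40078) = 17172/20039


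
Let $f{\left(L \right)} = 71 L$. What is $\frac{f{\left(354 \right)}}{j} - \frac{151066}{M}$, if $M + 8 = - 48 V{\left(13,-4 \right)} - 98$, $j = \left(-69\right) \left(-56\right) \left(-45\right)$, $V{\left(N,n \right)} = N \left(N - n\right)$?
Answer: $\frac{2166505867}{155245860} \approx 13.955$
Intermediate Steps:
$j = -173880$ ($j = 3864 \left(-45\right) = -173880$)
$M = -10714$ ($M = -8 - \left(98 + 48 \cdot 13 \left(13 - -4\right)\right) = -8 - \left(98 + 48 \cdot 13 \left(13 + 4\right)\right) = -8 - \left(98 + 48 \cdot 13 \cdot 17\right) = -8 - 10706 = -10714$)
$\frac{f{\left(354 \right)}}{j} - \frac{151066}{M} = \frac{71 \cdot 354}{-173880} - \frac{151066}{-10714} = 25134 \left(- \frac{1}{173880}\right) - - \frac{75533}{5357} = - \frac{4189}{28980} + \frac{75533}{5357} = \frac{2166505867}{155245860}$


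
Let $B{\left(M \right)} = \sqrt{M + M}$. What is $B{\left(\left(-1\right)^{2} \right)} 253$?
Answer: $253 \sqrt{2} \approx 357.8$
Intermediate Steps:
$B{\left(M \right)} = \sqrt{2} \sqrt{M}$ ($B{\left(M \right)} = \sqrt{2 M} = \sqrt{2} \sqrt{M}$)
$B{\left(\left(-1\right)^{2} \right)} 253 = \sqrt{2} \sqrt{\left(-1\right)^{2}} \cdot 253 = \sqrt{2} \sqrt{1} \cdot 253 = \sqrt{2} \cdot 1 \cdot 253 = \sqrt{2} \cdot 253 = 253 \sqrt{2}$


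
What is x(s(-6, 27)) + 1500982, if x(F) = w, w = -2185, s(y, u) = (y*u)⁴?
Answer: 1498797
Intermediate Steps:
s(y, u) = u⁴*y⁴ (s(y, u) = (u*y)⁴ = u⁴*y⁴)
x(F) = -2185
x(s(-6, 27)) + 1500982 = -2185 + 1500982 = 1498797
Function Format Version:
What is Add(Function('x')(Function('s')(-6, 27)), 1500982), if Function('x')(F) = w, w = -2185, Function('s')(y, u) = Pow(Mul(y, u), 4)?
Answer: 1498797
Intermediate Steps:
Function('s')(y, u) = Mul(Pow(u, 4), Pow(y, 4)) (Function('s')(y, u) = Pow(Mul(u, y), 4) = Mul(Pow(u, 4), Pow(y, 4)))
Function('x')(F) = -2185
Add(Function('x')(Function('s')(-6, 27)), 1500982) = Add(-2185, 1500982) = 1498797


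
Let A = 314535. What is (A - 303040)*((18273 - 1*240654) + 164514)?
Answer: -665181165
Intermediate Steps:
(A - 303040)*((18273 - 1*240654) + 164514) = (314535 - 303040)*((18273 - 1*240654) + 164514) = 11495*((18273 - 240654) + 164514) = 11495*(-222381 + 164514) = 11495*(-57867) = -665181165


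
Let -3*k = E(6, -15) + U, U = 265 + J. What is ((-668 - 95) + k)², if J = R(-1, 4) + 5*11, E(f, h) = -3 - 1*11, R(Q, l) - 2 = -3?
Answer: 6728836/9 ≈ 7.4765e+5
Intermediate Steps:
R(Q, l) = -1 (R(Q, l) = 2 - 3 = -1)
E(f, h) = -14 (E(f, h) = -3 - 11 = -14)
J = 54 (J = -1 + 5*11 = -1 + 55 = 54)
U = 319 (U = 265 + 54 = 319)
k = -305/3 (k = -(-14 + 319)/3 = -⅓*305 = -305/3 ≈ -101.67)
((-668 - 95) + k)² = ((-668 - 95) - 305/3)² = (-763 - 305/3)² = (-2594/3)² = 6728836/9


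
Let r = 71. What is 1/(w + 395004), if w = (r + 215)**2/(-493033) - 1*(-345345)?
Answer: 493033/365016406721 ≈ 1.3507e-6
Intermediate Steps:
w = 170266399589/493033 (w = (71 + 215)**2/(-493033) - 1*(-345345) = 286**2*(-1/493033) + 345345 = 81796*(-1/493033) + 345345 = -81796/493033 + 345345 = 170266399589/493033 ≈ 3.4535e+5)
1/(w + 395004) = 1/(170266399589/493033 + 395004) = 1/(365016406721/493033) = 493033/365016406721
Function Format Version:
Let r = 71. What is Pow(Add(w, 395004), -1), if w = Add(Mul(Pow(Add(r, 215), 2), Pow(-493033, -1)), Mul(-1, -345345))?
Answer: Rational(493033, 365016406721) ≈ 1.3507e-6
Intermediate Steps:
w = Rational(170266399589, 493033) (w = Add(Mul(Pow(Add(71, 215), 2), Pow(-493033, -1)), Mul(-1, -345345)) = Add(Mul(Pow(286, 2), Rational(-1, 493033)), 345345) = Add(Mul(81796, Rational(-1, 493033)), 345345) = Add(Rational(-81796, 493033), 345345) = Rational(170266399589, 493033) ≈ 3.4535e+5)
Pow(Add(w, 395004), -1) = Pow(Add(Rational(170266399589, 493033), 395004), -1) = Pow(Rational(365016406721, 493033), -1) = Rational(493033, 365016406721)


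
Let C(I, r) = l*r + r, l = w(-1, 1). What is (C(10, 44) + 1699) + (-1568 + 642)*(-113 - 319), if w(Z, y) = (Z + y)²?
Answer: 401775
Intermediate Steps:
l = 0 (l = (-1 + 1)² = 0² = 0)
C(I, r) = r (C(I, r) = 0*r + r = 0 + r = r)
(C(10, 44) + 1699) + (-1568 + 642)*(-113 - 319) = (44 + 1699) + (-1568 + 642)*(-113 - 319) = 1743 - 926*(-432) = 1743 + 400032 = 401775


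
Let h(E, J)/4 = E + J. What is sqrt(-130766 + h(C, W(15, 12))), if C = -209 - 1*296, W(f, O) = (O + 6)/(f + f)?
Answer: I*sqrt(3319590)/5 ≈ 364.4*I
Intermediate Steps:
W(f, O) = (6 + O)/(2*f) (W(f, O) = (6 + O)/((2*f)) = (6 + O)*(1/(2*f)) = (6 + O)/(2*f))
C = -505 (C = -209 - 296 = -505)
h(E, J) = 4*E + 4*J (h(E, J) = 4*(E + J) = 4*E + 4*J)
sqrt(-130766 + h(C, W(15, 12))) = sqrt(-130766 + (4*(-505) + 4*((1/2)*(6 + 12)/15))) = sqrt(-130766 + (-2020 + 4*((1/2)*(1/15)*18))) = sqrt(-130766 + (-2020 + 4*(3/5))) = sqrt(-130766 + (-2020 + 12/5)) = sqrt(-130766 - 10088/5) = sqrt(-663918/5) = I*sqrt(3319590)/5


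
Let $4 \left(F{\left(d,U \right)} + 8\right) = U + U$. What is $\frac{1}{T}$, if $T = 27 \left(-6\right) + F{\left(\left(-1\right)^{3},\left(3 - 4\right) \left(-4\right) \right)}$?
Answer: $- \frac{1}{168} \approx -0.0059524$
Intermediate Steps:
$F{\left(d,U \right)} = -8 + \frac{U}{2}$ ($F{\left(d,U \right)} = -8 + \frac{U + U}{4} = -8 + \frac{2 U}{4} = -8 + \frac{U}{2}$)
$T = -168$ ($T = 27 \left(-6\right) - \left(8 - \frac{\left(3 - 4\right) \left(-4\right)}{2}\right) = -162 - \left(8 - \frac{\left(-1\right) \left(-4\right)}{2}\right) = -162 + \left(-8 + \frac{1}{2} \cdot 4\right) = -162 + \left(-8 + 2\right) = -162 - 6 = -168$)
$\frac{1}{T} = \frac{1}{-168} = - \frac{1}{168}$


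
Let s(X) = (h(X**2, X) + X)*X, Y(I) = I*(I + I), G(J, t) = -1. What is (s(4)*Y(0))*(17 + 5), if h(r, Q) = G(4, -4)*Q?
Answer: 0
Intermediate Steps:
Y(I) = 2*I**2 (Y(I) = I*(2*I) = 2*I**2)
h(r, Q) = -Q
s(X) = 0 (s(X) = (-X + X)*X = 0*X = 0)
(s(4)*Y(0))*(17 + 5) = (0*(2*0**2))*(17 + 5) = (0*(2*0))*22 = (0*0)*22 = 0*22 = 0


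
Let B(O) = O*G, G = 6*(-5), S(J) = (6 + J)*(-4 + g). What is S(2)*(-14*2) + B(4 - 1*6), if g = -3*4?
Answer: 3644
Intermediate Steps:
g = -12
S(J) = -96 - 16*J (S(J) = (6 + J)*(-4 - 12) = (6 + J)*(-16) = -96 - 16*J)
G = -30
B(O) = -30*O (B(O) = O*(-30) = -30*O)
S(2)*(-14*2) + B(4 - 1*6) = (-96 - 16*2)*(-14*2) - 30*(4 - 1*6) = (-96 - 32)*(-28) - 30*(4 - 6) = -128*(-28) - 30*(-2) = 3584 + 60 = 3644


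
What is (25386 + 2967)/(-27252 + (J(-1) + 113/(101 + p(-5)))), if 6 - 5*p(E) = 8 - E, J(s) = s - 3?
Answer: -1086138/1044071 ≈ -1.0403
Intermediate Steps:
J(s) = -3 + s
p(E) = -⅖ + E/5 (p(E) = 6/5 - (8 - E)/5 = 6/5 + (-8/5 + E/5) = -⅖ + E/5)
(25386 + 2967)/(-27252 + (J(-1) + 113/(101 + p(-5)))) = (25386 + 2967)/(-27252 + ((-3 - 1) + 113/(101 + (-⅖ + (⅕)*(-5))))) = 28353/(-27252 + (-4 + 113/(101 + (-⅖ - 1)))) = 28353/(-27252 + (-4 + 113/(101 - 7/5))) = 28353/(-27252 + (-4 + 113/(498/5))) = 28353/(-27252 + (-4 + (5/498)*113)) = 28353/(-27252 + (-4 + 565/498)) = 28353/(-27252 - 1427/498) = 28353/(-13572923/498) = 28353*(-498/13572923) = -1086138/1044071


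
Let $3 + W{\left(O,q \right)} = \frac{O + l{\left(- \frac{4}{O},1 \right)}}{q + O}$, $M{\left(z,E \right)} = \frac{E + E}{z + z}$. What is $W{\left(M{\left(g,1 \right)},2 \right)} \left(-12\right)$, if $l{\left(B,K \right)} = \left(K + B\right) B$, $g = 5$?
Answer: $- \frac{22416}{11} \approx -2037.8$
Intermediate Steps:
$l{\left(B,K \right)} = B \left(B + K\right)$ ($l{\left(B,K \right)} = \left(B + K\right) B = B \left(B + K\right)$)
$M{\left(z,E \right)} = \frac{E}{z}$ ($M{\left(z,E \right)} = \frac{2 E}{2 z} = 2 E \frac{1}{2 z} = \frac{E}{z}$)
$W{\left(O,q \right)} = -3 + \frac{O - \frac{4 \left(1 - \frac{4}{O}\right)}{O}}{O + q}$ ($W{\left(O,q \right)} = -3 + \frac{O + - \frac{4}{O} \left(- \frac{4}{O} + 1\right)}{q + O} = -3 + \frac{O + - \frac{4}{O} \left(1 - \frac{4}{O}\right)}{O + q} = -3 + \frac{O - \frac{4 \left(1 - \frac{4}{O}\right)}{O}}{O + q}$)
$W{\left(M{\left(g,1 \right)},2 \right)} \left(-12\right) = \frac{16 - 4 \cdot 1 \cdot \frac{1}{5} - \left(1 \cdot \frac{1}{5}\right)^{2} \left(2 \cdot 1 \cdot \frac{1}{5} + 3 \cdot 2\right)}{\frac{1}{25} \left(1 \cdot \frac{1}{5} + 2\right)} \left(-12\right) = \frac{16 - 4 \cdot 1 \cdot \frac{1}{5} - \left(1 \cdot \frac{1}{5}\right)^{2} \left(2 \cdot 1 \cdot \frac{1}{5} + 6\right)}{\frac{1}{25} \left(1 \cdot \frac{1}{5} + 2\right)} \left(-12\right) = \frac{\frac{1}{(\frac{1}{5})^{2}} \left(16 - \frac{4}{5} - \frac{2 \cdot \frac{1}{5} + 6}{25}\right)}{\frac{1}{5} + 2} \left(-12\right) = \frac{25 \left(16 - \frac{4}{5} - \frac{\frac{2}{5} + 6}{25}\right)}{\frac{11}{5}} \left(-12\right) = 25 \cdot \frac{5}{11} \left(16 - \frac{4}{5} - \frac{1}{25} \cdot \frac{32}{5}\right) \left(-12\right) = 25 \cdot \frac{5}{11} \left(16 - \frac{4}{5} - \frac{32}{125}\right) \left(-12\right) = 25 \cdot \frac{5}{11} \cdot \frac{1868}{125} \left(-12\right) = \frac{1868}{11} \left(-12\right) = - \frac{22416}{11}$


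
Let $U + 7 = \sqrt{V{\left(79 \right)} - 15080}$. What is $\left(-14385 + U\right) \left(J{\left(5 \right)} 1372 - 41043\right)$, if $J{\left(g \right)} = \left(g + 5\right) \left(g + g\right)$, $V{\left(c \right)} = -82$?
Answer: $-1383891544 + 1826983 i \sqrt{42} \approx -1.3839 \cdot 10^{9} + 1.184 \cdot 10^{7} i$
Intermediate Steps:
$U = -7 + 19 i \sqrt{42}$ ($U = -7 + \sqrt{-82 - 15080} = -7 + \sqrt{-15162} = -7 + 19 i \sqrt{42} \approx -7.0 + 123.13 i$)
$J{\left(g \right)} = 2 g \left(5 + g\right)$ ($J{\left(g \right)} = \left(5 + g\right) 2 g = 2 g \left(5 + g\right)$)
$\left(-14385 + U\right) \left(J{\left(5 \right)} 1372 - 41043\right) = \left(-14385 - \left(7 - 19 i \sqrt{42}\right)\right) \left(2 \cdot 5 \left(5 + 5\right) 1372 - 41043\right) = \left(-14392 + 19 i \sqrt{42}\right) \left(2 \cdot 5 \cdot 10 \cdot 1372 - 41043\right) = \left(-14392 + 19 i \sqrt{42}\right) \left(100 \cdot 1372 - 41043\right) = \left(-14392 + 19 i \sqrt{42}\right) \left(137200 - 41043\right) = \left(-14392 + 19 i \sqrt{42}\right) 96157 = -1383891544 + 1826983 i \sqrt{42}$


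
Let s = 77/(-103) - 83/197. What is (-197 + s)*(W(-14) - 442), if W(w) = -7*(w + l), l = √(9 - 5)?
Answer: 1439534110/20291 ≈ 70945.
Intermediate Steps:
s = -23718/20291 (s = 77*(-1/103) - 83*1/197 = -77/103 - 83/197 = -23718/20291 ≈ -1.1689)
l = 2 (l = √4 = 2)
W(w) = -14 - 7*w (W(w) = -7*(w + 2) = -7*(2 + w) = -14 - 7*w)
(-197 + s)*(W(-14) - 442) = (-197 - 23718/20291)*((-14 - 7*(-14)) - 442) = -4021045*((-14 + 98) - 442)/20291 = -4021045*(84 - 442)/20291 = -4021045/20291*(-358) = 1439534110/20291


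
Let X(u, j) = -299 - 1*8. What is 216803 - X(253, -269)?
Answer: 217110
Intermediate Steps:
X(u, j) = -307 (X(u, j) = -299 - 8 = -307)
216803 - X(253, -269) = 216803 - 1*(-307) = 216803 + 307 = 217110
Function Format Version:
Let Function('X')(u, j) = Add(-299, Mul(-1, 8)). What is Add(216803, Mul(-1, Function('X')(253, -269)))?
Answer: 217110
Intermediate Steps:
Function('X')(u, j) = -307 (Function('X')(u, j) = Add(-299, -8) = -307)
Add(216803, Mul(-1, Function('X')(253, -269))) = Add(216803, Mul(-1, -307)) = Add(216803, 307) = 217110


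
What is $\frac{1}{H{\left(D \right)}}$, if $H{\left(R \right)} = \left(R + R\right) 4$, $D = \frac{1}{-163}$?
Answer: $- \frac{163}{8} \approx -20.375$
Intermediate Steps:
$D = - \frac{1}{163} \approx -0.006135$
$H{\left(R \right)} = 8 R$ ($H{\left(R \right)} = 2 R 4 = 8 R$)
$\frac{1}{H{\left(D \right)}} = \frac{1}{8 \left(- \frac{1}{163}\right)} = \frac{1}{- \frac{8}{163}} = - \frac{163}{8}$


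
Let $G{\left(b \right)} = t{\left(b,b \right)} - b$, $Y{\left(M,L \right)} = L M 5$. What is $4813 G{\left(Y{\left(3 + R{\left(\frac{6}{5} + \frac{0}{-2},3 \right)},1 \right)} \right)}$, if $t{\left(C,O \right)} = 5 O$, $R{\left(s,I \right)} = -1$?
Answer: $192520$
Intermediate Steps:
$Y{\left(M,L \right)} = 5 L M$
$G{\left(b \right)} = 4 b$ ($G{\left(b \right)} = 5 b - b = 4 b$)
$4813 G{\left(Y{\left(3 + R{\left(\frac{6}{5} + \frac{0}{-2},3 \right)},1 \right)} \right)} = 4813 \cdot 4 \cdot 5 \cdot 1 \left(3 - 1\right) = 4813 \cdot 4 \cdot 5 \cdot 1 \cdot 2 = 4813 \cdot 4 \cdot 10 = 4813 \cdot 40 = 192520$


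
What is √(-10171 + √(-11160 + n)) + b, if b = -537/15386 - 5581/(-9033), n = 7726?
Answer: 81018545/138981738 + √(-10171 + I*√3434) ≈ 0.87347 + 100.85*I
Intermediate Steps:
b = 81018545/138981738 (b = -537*1/15386 - 5581*(-1/9033) = -537/15386 + 5581/9033 = 81018545/138981738 ≈ 0.58294)
√(-10171 + √(-11160 + n)) + b = √(-10171 + √(-11160 + 7726)) + 81018545/138981738 = √(-10171 + √(-3434)) + 81018545/138981738 = √(-10171 + I*√3434) + 81018545/138981738 = 81018545/138981738 + √(-10171 + I*√3434)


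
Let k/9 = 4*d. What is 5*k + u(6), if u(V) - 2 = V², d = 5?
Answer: 938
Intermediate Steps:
k = 180 (k = 9*(4*5) = 9*20 = 180)
u(V) = 2 + V²
5*k + u(6) = 5*180 + (2 + 6²) = 900 + (2 + 36) = 900 + 38 = 938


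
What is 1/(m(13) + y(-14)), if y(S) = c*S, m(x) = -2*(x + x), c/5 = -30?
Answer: 1/2048 ≈ 0.00048828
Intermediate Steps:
c = -150 (c = 5*(-30) = -150)
m(x) = -4*x
y(S) = -150*S
1/(m(13) + y(-14)) = 1/(-4*13 - 150*(-14)) = 1/(-52 + 2100) = 1/2048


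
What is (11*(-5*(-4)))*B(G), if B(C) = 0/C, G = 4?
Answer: 0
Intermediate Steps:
B(C) = 0
(11*(-5*(-4)))*B(G) = (11*(-5*(-4)))*0 = (11*20)*0 = 220*0 = 0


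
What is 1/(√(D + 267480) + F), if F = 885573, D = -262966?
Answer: 885573/784239533815 - √4514/784239533815 ≈ 1.1291e-6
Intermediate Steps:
1/(√(D + 267480) + F) = 1/(√(-262966 + 267480) + 885573) = 1/(√4514 + 885573) = 1/(885573 + √4514)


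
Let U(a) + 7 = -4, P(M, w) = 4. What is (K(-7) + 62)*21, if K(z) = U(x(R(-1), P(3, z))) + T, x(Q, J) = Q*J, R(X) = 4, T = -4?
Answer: 987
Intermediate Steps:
x(Q, J) = J*Q
U(a) = -11 (U(a) = -7 - 4 = -11)
K(z) = -15 (K(z) = -11 - 4 = -15)
(K(-7) + 62)*21 = (-15 + 62)*21 = 47*21 = 987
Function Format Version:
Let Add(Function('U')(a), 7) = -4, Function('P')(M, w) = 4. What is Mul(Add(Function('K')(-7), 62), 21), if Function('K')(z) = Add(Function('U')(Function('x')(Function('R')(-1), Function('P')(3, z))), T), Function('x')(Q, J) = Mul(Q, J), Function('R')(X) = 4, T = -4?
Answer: 987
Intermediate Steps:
Function('x')(Q, J) = Mul(J, Q)
Function('U')(a) = -11 (Function('U')(a) = Add(-7, -4) = -11)
Function('K')(z) = -15 (Function('K')(z) = Add(-11, -4) = -15)
Mul(Add(Function('K')(-7), 62), 21) = Mul(Add(-15, 62), 21) = Mul(47, 21) = 987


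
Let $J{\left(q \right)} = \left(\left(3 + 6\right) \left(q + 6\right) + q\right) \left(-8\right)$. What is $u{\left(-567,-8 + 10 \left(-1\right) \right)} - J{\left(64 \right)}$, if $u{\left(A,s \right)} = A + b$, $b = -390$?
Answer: $4595$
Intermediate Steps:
$u{\left(A,s \right)} = -390 + A$ ($u{\left(A,s \right)} = A - 390 = -390 + A$)
$J{\left(q \right)} = -432 - 80 q$ ($J{\left(q \right)} = \left(9 \left(6 + q\right) + q\right) \left(-8\right) = \left(\left(54 + 9 q\right) + q\right) \left(-8\right) = \left(54 + 10 q\right) \left(-8\right) = -432 - 80 q$)
$u{\left(-567,-8 + 10 \left(-1\right) \right)} - J{\left(64 \right)} = \left(-390 - 567\right) - \left(-432 - 5120\right) = -957 - \left(-432 - 5120\right) = -957 - -5552 = -957 + 5552 = 4595$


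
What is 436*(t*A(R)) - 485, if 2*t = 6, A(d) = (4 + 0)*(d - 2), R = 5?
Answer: 15211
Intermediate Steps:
A(d) = -8 + 4*d (A(d) = 4*(-2 + d) = -8 + 4*d)
t = 3 (t = (1/2)*6 = 3)
436*(t*A(R)) - 485 = 436*(3*(-8 + 4*5)) - 485 = 436*(3*(-8 + 20)) - 485 = 436*(3*12) - 485 = 436*36 - 485 = 15696 - 485 = 15211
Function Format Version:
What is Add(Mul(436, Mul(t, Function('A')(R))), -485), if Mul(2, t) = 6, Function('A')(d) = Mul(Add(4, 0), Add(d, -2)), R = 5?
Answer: 15211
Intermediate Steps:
Function('A')(d) = Add(-8, Mul(4, d)) (Function('A')(d) = Mul(4, Add(-2, d)) = Add(-8, Mul(4, d)))
t = 3 (t = Mul(Rational(1, 2), 6) = 3)
Add(Mul(436, Mul(t, Function('A')(R))), -485) = Add(Mul(436, Mul(3, Add(-8, Mul(4, 5)))), -485) = Add(Mul(436, Mul(3, Add(-8, 20))), -485) = Add(Mul(436, Mul(3, 12)), -485) = Add(Mul(436, 36), -485) = Add(15696, -485) = 15211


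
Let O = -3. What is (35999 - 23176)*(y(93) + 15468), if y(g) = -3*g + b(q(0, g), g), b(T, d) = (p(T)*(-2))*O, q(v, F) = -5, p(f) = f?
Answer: 194383857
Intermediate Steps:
b(T, d) = 6*T (b(T, d) = (T*(-2))*(-3) = -2*T*(-3) = 6*T)
y(g) = -30 - 3*g (y(g) = -3*g + 6*(-5) = -3*g - 30 = -30 - 3*g)
(35999 - 23176)*(y(93) + 15468) = (35999 - 23176)*((-30 - 3*93) + 15468) = 12823*((-30 - 279) + 15468) = 12823*(-309 + 15468) = 12823*15159 = 194383857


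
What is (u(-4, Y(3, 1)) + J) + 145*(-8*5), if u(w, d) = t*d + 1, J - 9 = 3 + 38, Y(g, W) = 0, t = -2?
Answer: -5749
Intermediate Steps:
J = 50 (J = 9 + (3 + 38) = 9 + 41 = 50)
u(w, d) = 1 - 2*d (u(w, d) = -2*d + 1 = 1 - 2*d)
(u(-4, Y(3, 1)) + J) + 145*(-8*5) = ((1 - 2*0) + 50) + 145*(-8*5) = ((1 + 0) + 50) + 145*(-40) = (1 + 50) - 5800 = 51 - 5800 = -5749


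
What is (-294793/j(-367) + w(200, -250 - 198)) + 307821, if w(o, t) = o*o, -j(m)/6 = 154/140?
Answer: 12952058/33 ≈ 3.9249e+5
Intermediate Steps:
j(m) = -33/5 (j(m) = -924/140 = -6*11/10 = -33/5)
w(o, t) = o²
(-294793/j(-367) + w(200, -250 - 198)) + 307821 = (-294793/(-33/5) + 200²) + 307821 = (-294793*(-5/33) + 40000) + 307821 = (1473965/33 + 40000) + 307821 = 2793965/33 + 307821 = 12952058/33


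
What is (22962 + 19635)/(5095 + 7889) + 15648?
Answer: 67738743/4328 ≈ 15651.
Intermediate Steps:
(22962 + 19635)/(5095 + 7889) + 15648 = 42597/12984 + 15648 = 42597*(1/12984) + 15648 = 14199/4328 + 15648 = 67738743/4328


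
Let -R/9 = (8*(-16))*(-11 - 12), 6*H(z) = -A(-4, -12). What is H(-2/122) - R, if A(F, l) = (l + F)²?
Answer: 79360/3 ≈ 26453.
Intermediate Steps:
A(F, l) = (F + l)²
H(z) = -128/3 (H(z) = (-(-4 - 12)²)/6 = (-1*(-16)²)/6 = (-1*256)/6 = (⅙)*(-256) = -128/3)
R = -26496 (R = -9*8*(-16)*(-11 - 12) = -(-1152)*(-23) = -9*2944 = -26496)
H(-2/122) - R = -128/3 - 1*(-26496) = -128/3 + 26496 = 79360/3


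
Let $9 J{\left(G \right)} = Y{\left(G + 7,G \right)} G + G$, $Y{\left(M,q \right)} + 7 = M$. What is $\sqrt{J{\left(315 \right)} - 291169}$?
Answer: $i \sqrt{280109} \approx 529.25 i$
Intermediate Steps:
$Y{\left(M,q \right)} = -7 + M$
$J{\left(G \right)} = \frac{G}{9} + \frac{G^{2}}{9}$ ($J{\left(G \right)} = \frac{\left(-7 + \left(G + 7\right)\right) G + G}{9} = \frac{\left(-7 + \left(7 + G\right)\right) G + G}{9} = \frac{G G + G}{9} = \frac{G^{2} + G}{9} = \frac{G + G^{2}}{9} = \frac{G}{9} + \frac{G^{2}}{9}$)
$\sqrt{J{\left(315 \right)} - 291169} = \sqrt{\frac{1}{9} \cdot 315 \left(1 + 315\right) - 291169} = \sqrt{\frac{1}{9} \cdot 315 \cdot 316 - 291169} = \sqrt{11060 - 291169} = \sqrt{-280109} = i \sqrt{280109}$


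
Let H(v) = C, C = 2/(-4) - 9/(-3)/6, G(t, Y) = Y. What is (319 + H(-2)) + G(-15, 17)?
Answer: 336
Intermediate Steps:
C = 0 (C = 2*(-1/4) - 9*(-1/3)*(1/6) = -1/2 + 3*(1/6) = -1/2 + 1/2 = 0)
H(v) = 0
(319 + H(-2)) + G(-15, 17) = (319 + 0) + 17 = 319 + 17 = 336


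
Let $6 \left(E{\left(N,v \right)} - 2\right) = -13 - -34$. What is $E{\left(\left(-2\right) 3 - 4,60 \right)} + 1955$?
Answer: $\frac{3921}{2} \approx 1960.5$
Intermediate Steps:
$E{\left(N,v \right)} = \frac{11}{2}$ ($E{\left(N,v \right)} = 2 + \frac{-13 - -34}{6} = 2 + \frac{-13 + 34}{6} = 2 + \frac{1}{6} \cdot 21 = 2 + \frac{7}{2} = \frac{11}{2}$)
$E{\left(\left(-2\right) 3 - 4,60 \right)} + 1955 = \frac{11}{2} + 1955 = \frac{3921}{2}$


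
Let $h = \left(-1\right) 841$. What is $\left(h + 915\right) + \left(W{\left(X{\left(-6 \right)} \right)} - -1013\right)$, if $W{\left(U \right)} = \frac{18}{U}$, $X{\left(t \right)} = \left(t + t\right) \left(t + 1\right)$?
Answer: $\frac{10873}{10} \approx 1087.3$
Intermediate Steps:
$X{\left(t \right)} = 2 t \left(1 + t\right)$
$h = -841$
$\left(h + 915\right) + \left(W{\left(X{\left(-6 \right)} \right)} - -1013\right) = \left(-841 + 915\right) + \left(\frac{18}{2 \left(-6\right) \left(1 - 6\right)} - -1013\right) = 74 + \left(\frac{18}{2 \left(-6\right) \left(-5\right)} + 1013\right) = 74 + \left(\frac{18}{60} + 1013\right) = 74 + \left(18 \cdot \frac{1}{60} + 1013\right) = 74 + \left(\frac{3}{10} + 1013\right) = 74 + \frac{10133}{10} = \frac{10873}{10}$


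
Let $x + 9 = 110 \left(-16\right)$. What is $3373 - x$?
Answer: $5142$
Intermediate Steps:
$x = -1769$ ($x = -9 + 110 \left(-16\right) = -9 - 1760 = -1769$)
$3373 - x = 3373 - -1769 = 3373 + 1769 = 5142$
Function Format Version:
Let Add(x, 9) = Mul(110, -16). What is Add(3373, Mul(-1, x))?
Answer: 5142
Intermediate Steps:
x = -1769 (x = Add(-9, Mul(110, -16)) = Add(-9, -1760) = -1769)
Add(3373, Mul(-1, x)) = Add(3373, Mul(-1, -1769)) = Add(3373, 1769) = 5142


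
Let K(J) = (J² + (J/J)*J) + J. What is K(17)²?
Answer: 104329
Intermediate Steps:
K(J) = J² + 2*J (K(J) = (J² + 1*J) + J = (J² + J) + J = (J + J²) + J = J² + 2*J)
K(17)² = (17*(2 + 17))² = (17*19)² = 323² = 104329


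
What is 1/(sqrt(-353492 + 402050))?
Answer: sqrt(48558)/48558 ≈ 0.0045381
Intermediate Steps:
1/(sqrt(-353492 + 402050)) = 1/(sqrt(48558)) = sqrt(48558)/48558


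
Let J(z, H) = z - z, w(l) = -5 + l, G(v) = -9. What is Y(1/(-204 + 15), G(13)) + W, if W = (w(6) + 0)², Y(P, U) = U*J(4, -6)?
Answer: 1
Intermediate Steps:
J(z, H) = 0
Y(P, U) = 0 (Y(P, U) = U*0 = 0)
W = 1 (W = ((-5 + 6) + 0)² = (1 + 0)² = 1² = 1)
Y(1/(-204 + 15), G(13)) + W = 0 + 1 = 1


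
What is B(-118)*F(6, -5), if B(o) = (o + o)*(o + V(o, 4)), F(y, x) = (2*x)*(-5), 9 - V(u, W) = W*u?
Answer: -4283400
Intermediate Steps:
V(u, W) = 9 - W*u
F(y, x) = -10*x
B(o) = 2*o*(9 - 3*o) (B(o) = (o + o)*(o + (9 - 1*4*o)) = (2*o)*(o + (9 - 4*o)) = (2*o)*(9 - 3*o) = 2*o*(9 - 3*o))
B(-118)*F(6, -5) = (6*(-118)*(3 - 1*(-118)))*(-10*(-5)) = (6*(-118)*(3 + 118))*50 = (6*(-118)*121)*50 = -85668*50 = -4283400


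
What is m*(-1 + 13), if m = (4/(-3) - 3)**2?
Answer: 676/3 ≈ 225.33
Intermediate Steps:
m = 169/9 (m = (4*(-1/3) - 3)**2 = (-4/3 - 3)**2 = (-13/3)**2 = 169/9 ≈ 18.778)
m*(-1 + 13) = 169*(-1 + 13)/9 = (169/9)*12 = 676/3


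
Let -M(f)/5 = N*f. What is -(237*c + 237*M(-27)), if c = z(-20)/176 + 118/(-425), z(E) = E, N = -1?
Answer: 600040629/18700 ≈ 32088.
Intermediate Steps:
c = -7317/18700 (c = -20/176 + 118/(-425) = -20*1/176 + 118*(-1/425) = -5/44 - 118/425 = -7317/18700 ≈ -0.39128)
M(f) = 5*f (M(f) = -(-5)*f = 5*f)
-(237*c + 237*M(-27)) = -237/(1/(-7317/18700 + 5*(-27))) = -237/(1/(-7317/18700 - 135)) = -237/(1/(-2531817/18700)) = -237/(-18700/2531817) = -237*(-2531817/18700) = 600040629/18700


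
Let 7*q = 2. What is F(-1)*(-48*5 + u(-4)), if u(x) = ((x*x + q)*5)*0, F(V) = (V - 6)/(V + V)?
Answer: -840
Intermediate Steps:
q = 2/7 (q = (1/7)*2 = 2/7 ≈ 0.28571)
F(V) = (-6 + V)/(2*V) (F(V) = (-6 + V)/((2*V)) = (-6 + V)*(1/(2*V)) = (-6 + V)/(2*V))
u(x) = 0 (u(x) = ((x*x + 2/7)*5)*0 = ((x**2 + 2/7)*5)*0 = ((2/7 + x**2)*5)*0 = (10/7 + 5*x**2)*0 = 0)
F(-1)*(-48*5 + u(-4)) = ((1/2)*(-6 - 1)/(-1))*(-48*5 + 0) = ((1/2)*(-1)*(-7))*(-240 + 0) = (7/2)*(-240) = -840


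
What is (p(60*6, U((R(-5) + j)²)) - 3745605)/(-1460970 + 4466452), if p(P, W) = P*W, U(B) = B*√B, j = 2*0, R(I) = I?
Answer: -3700605/3005482 ≈ -1.2313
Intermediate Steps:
j = 0
U(B) = B^(3/2)
(p(60*6, U((R(-5) + j)²)) - 3745605)/(-1460970 + 4466452) = ((60*6)*((-5 + 0)²)^(3/2) - 3745605)/(-1460970 + 4466452) = (360*((-5)²)^(3/2) - 3745605)/3005482 = (360*25^(3/2) - 3745605)*(1/3005482) = (360*125 - 3745605)*(1/3005482) = (45000 - 3745605)*(1/3005482) = -3700605*1/3005482 = -3700605/3005482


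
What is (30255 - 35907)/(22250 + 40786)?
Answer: -157/1751 ≈ -0.089663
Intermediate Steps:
(30255 - 35907)/(22250 + 40786) = -5652/63036 = -5652*1/63036 = -157/1751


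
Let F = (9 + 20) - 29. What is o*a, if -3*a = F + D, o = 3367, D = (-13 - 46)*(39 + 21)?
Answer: 3973060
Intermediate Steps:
D = -3540 (D = -59*60 = -3540)
F = 0 (F = 29 - 29 = 0)
a = 1180 (a = -(0 - 3540)/3 = -⅓*(-3540) = 1180)
o*a = 3367*1180 = 3973060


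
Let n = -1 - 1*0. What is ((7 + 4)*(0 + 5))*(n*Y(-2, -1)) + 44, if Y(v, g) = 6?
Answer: -286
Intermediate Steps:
n = -1 (n = -1 + 0 = -1)
((7 + 4)*(0 + 5))*(n*Y(-2, -1)) + 44 = ((7 + 4)*(0 + 5))*(-1*6) + 44 = (11*5)*(-6) + 44 = 55*(-6) + 44 = -330 + 44 = -286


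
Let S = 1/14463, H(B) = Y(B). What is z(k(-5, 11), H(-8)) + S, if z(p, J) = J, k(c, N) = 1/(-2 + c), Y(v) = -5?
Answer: -72314/14463 ≈ -4.9999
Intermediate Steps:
H(B) = -5
S = 1/14463 ≈ 6.9142e-5
z(k(-5, 11), H(-8)) + S = -5 + 1/14463 = -72314/14463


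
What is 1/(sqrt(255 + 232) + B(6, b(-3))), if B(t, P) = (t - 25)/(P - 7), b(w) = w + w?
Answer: -247/81942 + 169*sqrt(487)/81942 ≈ 0.042500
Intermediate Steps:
b(w) = 2*w
B(t, P) = (-25 + t)/(-7 + P)
1/(sqrt(255 + 232) + B(6, b(-3))) = 1/(sqrt(255 + 232) + (-25 + 6)/(-7 + 2*(-3))) = 1/(sqrt(487) - 19/(-7 - 6)) = 1/(sqrt(487) - 19/(-13)) = 1/(sqrt(487) - 1/13*(-19)) = 1/(sqrt(487) + 19/13) = 1/(19/13 + sqrt(487))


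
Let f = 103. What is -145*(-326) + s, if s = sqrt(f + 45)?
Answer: 47270 + 2*sqrt(37) ≈ 47282.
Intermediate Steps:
s = 2*sqrt(37) (s = sqrt(103 + 45) = sqrt(148) = 2*sqrt(37) ≈ 12.166)
-145*(-326) + s = -145*(-326) + 2*sqrt(37) = 47270 + 2*sqrt(37)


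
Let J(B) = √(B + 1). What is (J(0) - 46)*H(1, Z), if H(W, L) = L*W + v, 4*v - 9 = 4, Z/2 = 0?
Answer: -585/4 ≈ -146.25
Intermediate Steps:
Z = 0 (Z = 2*0 = 0)
J(B) = √(1 + B)
v = 13/4 (v = 9/4 + (¼)*4 = 9/4 + 1 = 13/4 ≈ 3.2500)
H(W, L) = 13/4 + L*W (H(W, L) = L*W + 13/4 = 13/4 + L*W)
(J(0) - 46)*H(1, Z) = (√(1 + 0) - 46)*(13/4 + 0*1) = (√1 - 46)*(13/4 + 0) = (1 - 46)*(13/4) = -45*13/4 = -585/4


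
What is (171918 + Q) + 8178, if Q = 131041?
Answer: 311137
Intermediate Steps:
(171918 + Q) + 8178 = (171918 + 131041) + 8178 = 302959 + 8178 = 311137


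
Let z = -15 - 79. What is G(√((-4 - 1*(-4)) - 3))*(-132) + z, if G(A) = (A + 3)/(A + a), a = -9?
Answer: -394/7 + 132*I*√3/7 ≈ -56.286 + 32.661*I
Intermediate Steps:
G(A) = (3 + A)/(-9 + A) (G(A) = (A + 3)/(A - 9) = (3 + A)/(-9 + A))
z = -94
G(√((-4 - 1*(-4)) - 3))*(-132) + z = ((3 + √((-4 - 1*(-4)) - 3))/(-9 + √((-4 - 1*(-4)) - 3)))*(-132) - 94 = ((3 + √((-4 + 4) - 3))/(-9 + √((-4 + 4) - 3)))*(-132) - 94 = ((3 + √(0 - 3))/(-9 + √(0 - 3)))*(-132) - 94 = ((3 + √(-3))/(-9 + √(-3)))*(-132) - 94 = ((3 + I*√3)/(-9 + I*√3))*(-132) - 94 = -132*(3 + I*√3)/(-9 + I*√3) - 94 = -94 - 132*(3 + I*√3)/(-9 + I*√3)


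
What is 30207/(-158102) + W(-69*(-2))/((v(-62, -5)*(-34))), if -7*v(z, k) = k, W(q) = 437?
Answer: -122192302/6719335 ≈ -18.185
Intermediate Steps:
v(z, k) = -k/7
30207/(-158102) + W(-69*(-2))/((v(-62, -5)*(-34))) = 30207/(-158102) + 437/((-⅐*(-5)*(-34))) = 30207*(-1/158102) + 437/(((5/7)*(-34))) = -30207/158102 + 437/(-170/7) = -30207/158102 + 437*(-7/170) = -30207/158102 - 3059/170 = -122192302/6719335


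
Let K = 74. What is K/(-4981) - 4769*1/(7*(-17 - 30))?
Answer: 23730043/1638749 ≈ 14.481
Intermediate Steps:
K/(-4981) - 4769*1/(7*(-17 - 30)) = 74/(-4981) - 4769*1/(7*(-17 - 30)) = 74*(-1/4981) - 4769/((-47*7)) = -74/4981 - 4769/(-329) = -74/4981 - 4769*(-1/329) = -74/4981 + 4769/329 = 23730043/1638749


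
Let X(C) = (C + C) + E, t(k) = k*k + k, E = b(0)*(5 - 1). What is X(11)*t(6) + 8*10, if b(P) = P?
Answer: 1004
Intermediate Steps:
E = 0 (E = 0*(5 - 1) = 0*4 = 0)
t(k) = k + k**2 (t(k) = k**2 + k = k + k**2)
X(C) = 2*C (X(C) = (C + C) + 0 = 2*C + 0 = 2*C)
X(11)*t(6) + 8*10 = (2*11)*(6*(1 + 6)) + 8*10 = 22*(6*7) + 80 = 22*42 + 80 = 924 + 80 = 1004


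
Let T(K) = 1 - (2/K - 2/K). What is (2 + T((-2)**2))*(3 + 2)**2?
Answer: 75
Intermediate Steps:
T(K) = 1 (T(K) = 1 - 1*0 = 1 + 0 = 1)
(2 + T((-2)**2))*(3 + 2)**2 = (2 + 1)*(3 + 2)**2 = 3*5**2 = 3*25 = 75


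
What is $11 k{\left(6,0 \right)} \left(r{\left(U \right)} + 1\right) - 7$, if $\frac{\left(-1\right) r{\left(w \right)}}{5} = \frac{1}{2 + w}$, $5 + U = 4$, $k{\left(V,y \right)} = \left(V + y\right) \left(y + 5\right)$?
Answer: $-1327$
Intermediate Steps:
$k{\left(V,y \right)} = \left(5 + y\right) \left(V + y\right)$ ($k{\left(V,y \right)} = \left(V + y\right) \left(5 + y\right) = \left(5 + y\right) \left(V + y\right)$)
$U = -1$ ($U = -5 + 4 = -1$)
$r{\left(w \right)} = - \frac{5}{2 + w}$
$11 k{\left(6,0 \right)} \left(r{\left(U \right)} + 1\right) - 7 = 11 \left(0^{2} + 5 \cdot 6 + 5 \cdot 0 + 6 \cdot 0\right) \left(- \frac{5}{2 - 1} + 1\right) - 7 = 11 \left(0 + 30 + 0 + 0\right) \left(- \frac{5}{1} + 1\right) - 7 = 11 \cdot 30 \left(\left(-5\right) 1 + 1\right) - 7 = 11 \cdot 30 \left(-5 + 1\right) - 7 = 11 \cdot 30 \left(-4\right) - 7 = 11 \left(-120\right) - 7 = -1320 - 7 = -1327$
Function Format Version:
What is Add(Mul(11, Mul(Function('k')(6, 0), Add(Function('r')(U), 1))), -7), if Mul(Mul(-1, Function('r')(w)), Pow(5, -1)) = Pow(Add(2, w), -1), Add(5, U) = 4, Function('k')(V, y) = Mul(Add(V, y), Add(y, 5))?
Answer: -1327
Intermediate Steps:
Function('k')(V, y) = Mul(Add(5, y), Add(V, y)) (Function('k')(V, y) = Mul(Add(V, y), Add(5, y)) = Mul(Add(5, y), Add(V, y)))
U = -1 (U = Add(-5, 4) = -1)
Function('r')(w) = Mul(-5, Pow(Add(2, w), -1))
Add(Mul(11, Mul(Function('k')(6, 0), Add(Function('r')(U), 1))), -7) = Add(Mul(11, Mul(Add(Pow(0, 2), Mul(5, 6), Mul(5, 0), Mul(6, 0)), Add(Mul(-5, Pow(Add(2, -1), -1)), 1))), -7) = Add(Mul(11, Mul(Add(0, 30, 0, 0), Add(Mul(-5, Pow(1, -1)), 1))), -7) = Add(Mul(11, Mul(30, Add(Mul(-5, 1), 1))), -7) = Add(Mul(11, Mul(30, Add(-5, 1))), -7) = Add(Mul(11, Mul(30, -4)), -7) = Add(Mul(11, -120), -7) = Add(-1320, -7) = -1327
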